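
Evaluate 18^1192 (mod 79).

21

Square-and-reduce mod 79: 18^1≡18, 18^2≡8, 18^4≡64, 18^8≡67, 18^16≡65, 18^32≡38, 18^64≡22, 18^128≡10, 18^256≡21, 18^512≡46, 18^1024≡62.
1192 = 8 + 32 + 128 + 1024, so 18^1192 ≡ 67·38·10·62 ≡ 21 (mod 79).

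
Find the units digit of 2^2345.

Last digits of 2^n: 2, 4, 8, 6 (period 4).
2345 mod 4 = 1, so the last digit matches 2^1 = 2.

2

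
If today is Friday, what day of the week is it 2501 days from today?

Sunday

2501 − 357·7 = 2, so 2501 ≡ 2 (mod 7).
Friday + 2 days → Sunday.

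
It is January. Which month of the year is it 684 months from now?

January

684 mod 12 = 0 (since 57·12 = 684).
January + 0 months → January.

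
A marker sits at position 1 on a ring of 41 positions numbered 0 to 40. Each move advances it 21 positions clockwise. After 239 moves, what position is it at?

239·21 = 5019.
5019 − 122·41 = 17, so 5019 ≡ 17 (mod 41).
(1 + 17) mod 41 = 18.

18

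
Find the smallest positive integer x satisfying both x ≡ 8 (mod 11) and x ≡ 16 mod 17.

Since 17·2 ≡ 1 (mod 11), take x = 16 + 17·((8−16)·2 mod 11) = 16 + 17·6 = 118.
Check: 118 mod 11 = 8, 118 mod 17 = 16.

118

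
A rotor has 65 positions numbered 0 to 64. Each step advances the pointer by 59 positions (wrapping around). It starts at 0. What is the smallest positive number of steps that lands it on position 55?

59⁻¹ ≡ 54 (mod 65) because 59·54 = 3186 = 49·65 + 1.
So x ≡ 54·55 = 2970 ≡ 45 (mod 65).
Check: 59·45 = 2655 = 40·65 + 55.

45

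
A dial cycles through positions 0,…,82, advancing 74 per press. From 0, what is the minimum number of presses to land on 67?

74⁻¹ ≡ 46 (mod 83) because 74·46 = 3404 = 41·83 + 1.
So x ≡ 46·67 = 3082 ≡ 11 (mod 83).
Check: 74·11 = 814 = 9·83 + 67.

11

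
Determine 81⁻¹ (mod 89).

11

81·11 = 891 = 10·89 + 1, so 81⁻¹ ≡ 11 (mod 89).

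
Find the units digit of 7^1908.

1

Last digits of 7^n: 7, 9, 3, 1 (period 4).
1908 mod 4 = 0, so the last digit matches 7^4 = 1.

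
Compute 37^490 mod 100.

49

By repeated squaring mod 100: 37^1≡37, 37^2≡69, 37^4≡61, 37^8≡21, 37^16≡41, 37^32≡81, 37^64≡61, 37^128≡21, 37^256≡41.
490 = 2 + 8 + 32 + 64 + 128 + 256, so 37^490 ≡ 69·21·81·61·21·41 ≡ 49 (mod 100).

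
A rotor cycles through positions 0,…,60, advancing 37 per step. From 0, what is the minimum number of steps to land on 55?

The inverse of 37 mod 61 is 33 (since 37·33 = 1221 ≡ 1).
So x ≡ 33·55 = 1815 ≡ 46 (mod 61).

46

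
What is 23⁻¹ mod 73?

23·54 = 1242 = 17·73 + 1, so 23⁻¹ ≡ 54 (mod 73).

54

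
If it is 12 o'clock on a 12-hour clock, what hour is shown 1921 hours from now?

1921 = 160·12 + 1, so 1921 mod 12 = 1.
12 + 1 → 1 on a 12-hour dial.

1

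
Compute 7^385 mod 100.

Square-and-reduce mod 100: 7^1≡7, 7^2≡49, 7^4≡1, 7^8≡1, 7^16≡1, 7^32≡1, 7^64≡1, 7^128≡1, 7^256≡1.
385 = 1 + 128 + 256, so 7^385 ≡ 7·1·1 ≡ 7 (mod 100).

7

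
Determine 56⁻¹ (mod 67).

67 = 1·56 + 11
56 = 5·11 + 1
11 = 11·1 + 0
Back-substituting gives 56·6 ≡ 1 (mod 67).

6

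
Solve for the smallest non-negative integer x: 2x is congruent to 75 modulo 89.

The inverse of 2 mod 89 is 45 (since 2·45 = 90 ≡ 1).
So x ≡ 45·75 = 3375 ≡ 82 (mod 89).

82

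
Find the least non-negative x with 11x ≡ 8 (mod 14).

2

11⁻¹ ≡ 9 (mod 14) because 11·9 = 99 = 7·14 + 1.
Multiplying both sides by 9: x ≡ 9·8 = 72 ≡ 2 (mod 14).
Check: 11·2 = 22 = 1·14 + 8.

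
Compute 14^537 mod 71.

Successive squares of 14 mod 71: 14^1≡14, 14^2≡54, 14^4≡5, 14^8≡25, 14^16≡57, 14^32≡54, 14^64≡5, 14^128≡25, 14^256≡57, 14^512≡54.
537 = 1 + 8 + 16 + 512, so 14^537 ≡ 14·25·57·54 ≡ 17 (mod 71).

17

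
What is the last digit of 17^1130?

9

The units digit of 17^n cycles with period 4: 7, 9, 3, 1, …
1130 mod 4 = 2, so the last digit matches 7^2 = 9.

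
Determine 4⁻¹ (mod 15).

15 = 3·4 + 3
4 = 1·3 + 1
3 = 3·1 + 0
Back-substituting gives 4·4 ≡ 1 (mod 15).

4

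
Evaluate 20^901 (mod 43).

33

Square-and-reduce mod 43: 20^1≡20, 20^2≡13, 20^4≡40, 20^8≡9, 20^16≡38, 20^32≡25, 20^64≡23, 20^128≡13, 20^256≡40, 20^512≡9.
Since 901 = 1 + 4 + 128 + 256 + 512 in binary, 20^901 ≡ 20·40·13·40·9 ≡ 33 (mod 43).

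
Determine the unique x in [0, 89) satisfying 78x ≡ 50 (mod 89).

78⁻¹ ≡ 8 (mod 89) because 78·8 = 624 = 7·89 + 1.
Multiplying both sides by 8: x ≡ 8·50 = 400 ≡ 44 (mod 89).

44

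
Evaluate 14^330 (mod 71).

1

By repeated squaring mod 71: 14^1≡14, 14^2≡54, 14^4≡5, 14^8≡25, 14^16≡57, 14^32≡54, 14^64≡5, 14^128≡25, 14^256≡57.
330 = 2 + 8 + 64 + 256, so 14^330 ≡ 54·25·5·57 ≡ 1 (mod 71).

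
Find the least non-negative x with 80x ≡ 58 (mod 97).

8

The inverse of 80 mod 97 is 57 (since 80·57 = 4560 ≡ 1).
So x ≡ 57·58 = 3306 ≡ 8 (mod 97).
Check: 80·8 = 640 = 6·97 + 58.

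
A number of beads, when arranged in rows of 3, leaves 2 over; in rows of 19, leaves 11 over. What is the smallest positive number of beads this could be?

11

Since 19·1 ≡ 1 (mod 3), take x = 11 + 19·((2−11)·1 mod 3) = 11 + 19·0 = 11.
Check: 11 mod 3 = 2, 11 mod 19 = 11.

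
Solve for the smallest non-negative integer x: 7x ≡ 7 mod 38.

7⁻¹ ≡ 11 (mod 38) because 7·11 = 77 = 2·38 + 1.
Multiplying both sides by 11: x ≡ 11·7 = 77 ≡ 1 (mod 38).

1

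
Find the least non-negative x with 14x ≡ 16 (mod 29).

The inverse of 14 mod 29 is 27 (since 14·27 = 378 ≡ 1).
So x ≡ 27·16 = 432 ≡ 26 (mod 29).

26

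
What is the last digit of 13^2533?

Last digits of 3^n: 3, 9, 7, 1 (period 4).
2533 leaves remainder 1 on division by 4, so 13^2533 ends in 3.

3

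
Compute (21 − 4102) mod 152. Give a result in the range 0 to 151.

4102 mod 152 = 150 (since 26·152 = 3952).
(21 − 150) mod 152 = 23.

23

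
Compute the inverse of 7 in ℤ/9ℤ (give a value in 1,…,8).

4

7·4 = 28 = 3·9 + 1, so 7⁻¹ ≡ 4 (mod 9).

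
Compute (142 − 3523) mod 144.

75

3523 − 24·144 = 67, so 3523 ≡ 67 (mod 144).
(142 − 67) mod 144 = 75.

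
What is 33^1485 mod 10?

3

Last digits of 3^n: 3, 9, 7, 1 (period 4).
1485 leaves remainder 1 on division by 4, so 33^1485 ends in 3.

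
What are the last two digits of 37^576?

Successive squares of 37 mod 100: 37^1≡37, 37^2≡69, 37^4≡61, 37^8≡21, 37^16≡41, 37^32≡81, 37^64≡61, 37^128≡21, 37^256≡41, 37^512≡81.
576 = 64 + 512, so 37^576 ≡ 61·81 ≡ 41 (mod 100).

41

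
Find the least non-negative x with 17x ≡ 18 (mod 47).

The inverse of 17 mod 47 is 36 (since 17·36 = 612 ≡ 1).
Multiplying both sides by 36: x ≡ 36·18 = 648 ≡ 37 (mod 47).
Check: 17·37 = 629 = 13·47 + 18.

37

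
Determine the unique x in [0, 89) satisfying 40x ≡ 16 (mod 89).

36

The inverse of 40 mod 89 is 69 (since 40·69 = 2760 ≡ 1).
So x ≡ 69·16 = 1104 ≡ 36 (mod 89).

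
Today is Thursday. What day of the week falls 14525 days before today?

Thursday

14525 = 2075·7 + 0, so 14525 mod 7 = 0.
Thursday − 0 days → Thursday.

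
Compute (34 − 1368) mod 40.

1368 mod 40 = 8 (since 34·40 = 1360).
(34 − 8) mod 40 = 26.

26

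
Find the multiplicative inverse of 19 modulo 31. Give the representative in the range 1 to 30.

18

31 = 1·19 + 12
19 = 1·12 + 7
12 = 1·7 + 5
7 = 1·5 + 2
5 = 2·2 + 1
2 = 2·1 + 0
Back-substituting gives 19·18 ≡ 1 (mod 31).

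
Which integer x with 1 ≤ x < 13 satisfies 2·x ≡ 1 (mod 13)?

2·7 = 14 = 1·13 + 1, so 2⁻¹ ≡ 7 (mod 13).

7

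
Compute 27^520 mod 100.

1

By repeated squaring mod 100: 27^1≡27, 27^2≡29, 27^4≡41, 27^8≡81, 27^16≡61, 27^32≡21, 27^64≡41, 27^128≡81, 27^256≡61, 27^512≡21.
520 = 8 + 512, so 27^520 ≡ 81·21 ≡ 1 (mod 100).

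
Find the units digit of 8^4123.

2

Last digits of 8^n: 8, 4, 2, 6 (period 4).
4123 mod 4 = 3, so the last digit matches 8^3 = 2.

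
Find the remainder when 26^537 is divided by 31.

Successive squares of 26 mod 31: 26^1≡26, 26^2≡25, 26^4≡5, 26^8≡25, 26^16≡5, 26^32≡25, 26^64≡5, 26^128≡25, 26^256≡5, 26^512≡25.
Since 537 = 1 + 8 + 16 + 512 in binary, 26^537 ≡ 26·25·5·25 ≡ 30 (mod 31).

30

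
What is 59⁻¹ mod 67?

25

59·25 = 1475 = 22·67 + 1, so 59⁻¹ ≡ 25 (mod 67).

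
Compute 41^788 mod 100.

21

By repeated squaring mod 100: 41^1≡41, 41^2≡81, 41^4≡61, 41^8≡21, 41^16≡41, 41^32≡81, 41^64≡61, 41^128≡21, 41^256≡41, 41^512≡81.
Since 788 = 4 + 16 + 256 + 512 in binary, 41^788 ≡ 61·41·41·81 ≡ 21 (mod 100).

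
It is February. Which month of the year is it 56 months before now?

June

56 − 4·12 = 8, so 56 ≡ 8 (mod 12).
February − 8 months → June.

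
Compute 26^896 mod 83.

Square-and-reduce mod 83: 26^1≡26, 26^2≡12, 26^4≡61, 26^8≡69, 26^16≡30, 26^32≡70, 26^64≡3, 26^128≡9, 26^256≡81, 26^512≡4.
Since 896 = 128 + 256 + 512 in binary, 26^896 ≡ 9·81·4 ≡ 11 (mod 83).

11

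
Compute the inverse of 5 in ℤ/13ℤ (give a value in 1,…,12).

8

13 = 2·5 + 3
5 = 1·3 + 2
3 = 1·2 + 1
2 = 2·1 + 0
Back-substituting gives 5·8 ≡ 1 (mod 13).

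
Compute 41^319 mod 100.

By repeated squaring mod 100: 41^1≡41, 41^2≡81, 41^4≡61, 41^8≡21, 41^16≡41, 41^32≡81, 41^64≡61, 41^128≡21, 41^256≡41.
Since 319 = 1 + 2 + 4 + 8 + 16 + 32 + 256 in binary, 41^319 ≡ 41·81·61·21·41·81·41 ≡ 61 (mod 100).

61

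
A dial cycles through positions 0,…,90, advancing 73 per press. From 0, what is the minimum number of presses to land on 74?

6

The inverse of 73 mod 91 is 5 (since 73·5 = 365 ≡ 1).
So x ≡ 5·74 = 370 ≡ 6 (mod 91).
Check: 73·6 = 438 = 4·91 + 74.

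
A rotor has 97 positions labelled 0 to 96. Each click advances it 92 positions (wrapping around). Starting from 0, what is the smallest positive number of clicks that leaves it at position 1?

58

97 = 1·92 + 5
92 = 18·5 + 2
5 = 2·2 + 1
2 = 2·1 + 0
Back-substituting gives 92·58 ≡ 1 (mod 97).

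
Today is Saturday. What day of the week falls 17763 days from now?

Wednesday

17763 mod 7 = 4 (since 2537·7 = 17759).
Saturday + 4 days → Wednesday.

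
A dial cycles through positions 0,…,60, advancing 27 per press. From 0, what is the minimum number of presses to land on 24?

27⁻¹ ≡ 52 (mod 61) because 27·52 = 1404 = 23·61 + 1.
Multiplying both sides by 52: x ≡ 52·24 = 1248 ≡ 28 (mod 61).

28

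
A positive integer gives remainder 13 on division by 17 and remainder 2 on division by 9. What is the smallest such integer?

x ≡ 2 (mod 9) gives x ∈ {2, 11, 20, 29, 38, 47}.
The first of these with x mod 17 = 13 is 47.

47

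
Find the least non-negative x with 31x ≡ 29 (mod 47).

7

31⁻¹ ≡ 44 (mod 47) because 31·44 = 1364 = 29·47 + 1.
So x ≡ 44·29 = 1276 ≡ 7 (mod 47).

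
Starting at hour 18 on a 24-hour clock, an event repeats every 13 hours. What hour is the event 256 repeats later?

256·13 = 3328.
3328 = 138·24 + 16, so 3328 mod 24 = 16.
(18 + 16) mod 24 = 10.

10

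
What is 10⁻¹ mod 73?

22

10·22 = 220 = 3·73 + 1, so 10⁻¹ ≡ 22 (mod 73).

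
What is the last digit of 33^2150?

9

Last digits of 3^n: 3, 9, 7, 1 (period 4).
2150 mod 4 = 2, so the last digit matches 3^2 = 9.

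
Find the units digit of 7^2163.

Powers of 7 mod 10 repeat with period 4: 7, 9, 3, 1.
2163 leaves remainder 3 on division by 4, so 7^2163 ends in 3.

3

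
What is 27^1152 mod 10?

1

Last digits of 7^n: 7, 9, 3, 1 (period 4).
1152 mod 4 = 0, so the last digit matches 7^4 = 1.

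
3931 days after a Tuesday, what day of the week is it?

Saturday

Dividing 3931 by 7 gives quotient 561 and remainder 4.
Tuesday + 4 days → Saturday.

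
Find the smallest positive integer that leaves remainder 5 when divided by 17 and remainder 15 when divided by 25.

90

Since 25·15 ≡ 1 (mod 17), take x = 15 + 25·((5−15)·15 mod 17) = 15 + 25·3 = 90.
Check: 90 mod 17 = 5, 90 mod 25 = 15.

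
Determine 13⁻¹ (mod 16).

5

13·5 = 65 = 4·16 + 1, so 13⁻¹ ≡ 5 (mod 16).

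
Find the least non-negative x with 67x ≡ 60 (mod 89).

The inverse of 67 mod 89 is 4 (since 67·4 = 268 ≡ 1).
So x ≡ 4·60 = 240 ≡ 62 (mod 89).

62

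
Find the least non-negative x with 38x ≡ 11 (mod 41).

10

The inverse of 38 mod 41 is 27 (since 38·27 = 1026 ≡ 1).
Multiplying both sides by 27: x ≡ 27·11 = 297 ≡ 10 (mod 41).
Check: 38·10 = 380 = 9·41 + 11.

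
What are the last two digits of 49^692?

Square-and-reduce mod 100: 49^1≡49, 49^2≡1, 49^4≡1, 49^8≡1, 49^16≡1, 49^32≡1, 49^64≡1, 49^128≡1, 49^256≡1, 49^512≡1.
Since 692 = 4 + 16 + 32 + 128 + 512 in binary, 49^692 ≡ 1·1·1·1·1 ≡ 1 (mod 100).

01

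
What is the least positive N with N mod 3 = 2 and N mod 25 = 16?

x ≡ 2 (mod 3) gives x ∈ {2, 5, 8, 11, 14, 17, 20, 23, …}.
The first of these with x mod 25 = 16 is 41.

41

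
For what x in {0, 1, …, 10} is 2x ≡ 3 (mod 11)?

2⁻¹ ≡ 6 (mod 11) because 2·6 = 12 = 1·11 + 1.
Multiplying both sides by 6: x ≡ 6·3 = 18 ≡ 7 (mod 11).
Check: 2·7 = 14 = 1·11 + 3.

7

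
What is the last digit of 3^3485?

Last digits of 3^n: 3, 9, 7, 1 (period 4).
3485 mod 4 = 1, so the last digit matches 3^1 = 3.

3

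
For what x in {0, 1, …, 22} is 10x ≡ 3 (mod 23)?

21

The inverse of 10 mod 23 is 7 (since 10·7 = 70 ≡ 1).
So x ≡ 7·3 = 21 ≡ 21 (mod 23).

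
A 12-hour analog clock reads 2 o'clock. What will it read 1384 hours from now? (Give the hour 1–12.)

Dividing 1384 by 12 gives quotient 115 and remainder 4.
2 + 4 → 6 on a 12-hour dial.

6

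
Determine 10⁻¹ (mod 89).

9

10·9 = 90 = 1·89 + 1, so 10⁻¹ ≡ 9 (mod 89).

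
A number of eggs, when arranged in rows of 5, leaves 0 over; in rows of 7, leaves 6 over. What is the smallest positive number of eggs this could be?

x ≡ 0 (mod 5) gives x ∈ {0, 5, 10, 15, 20}.
The first of these with x mod 7 = 6 is 20.

20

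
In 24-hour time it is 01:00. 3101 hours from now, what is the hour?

3101 − 129·24 = 5, so 3101 ≡ 5 (mod 24).
(1 + 5) mod 24 = 6.

6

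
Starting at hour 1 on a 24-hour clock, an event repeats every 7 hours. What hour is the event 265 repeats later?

265·7 = 1855.
1855 − 77·24 = 7, so 1855 ≡ 7 (mod 24).
(1 + 7) mod 24 = 8.

8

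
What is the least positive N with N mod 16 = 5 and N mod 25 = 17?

117

Since 25·9 ≡ 1 (mod 16), take x = 17 + 25·((5−17)·9 mod 16) = 17 + 25·4 = 117.
Check: 117 mod 16 = 5, 117 mod 25 = 17.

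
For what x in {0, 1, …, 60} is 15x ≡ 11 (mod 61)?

The inverse of 15 mod 61 is 57 (since 15·57 = 855 ≡ 1).
Multiplying both sides by 57: x ≡ 57·11 = 627 ≡ 17 (mod 61).
Check: 15·17 = 255 = 4·61 + 11.

17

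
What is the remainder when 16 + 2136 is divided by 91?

59

2136 mod 91 = 43 (since 23·91 = 2093).
(16 + 43) mod 91 = 59.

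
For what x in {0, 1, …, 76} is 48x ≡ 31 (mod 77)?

48⁻¹ ≡ 69 (mod 77) because 48·69 = 3312 = 43·77 + 1.
Multiplying both sides by 69: x ≡ 69·31 = 2139 ≡ 60 (mod 77).
Check: 48·60 = 2880 = 37·77 + 31.

60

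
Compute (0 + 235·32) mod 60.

20

235·32 = 7520.
7520 = 125·60 + 20, so 7520 mod 60 = 20.
(0 + 20) mod 60 = 20.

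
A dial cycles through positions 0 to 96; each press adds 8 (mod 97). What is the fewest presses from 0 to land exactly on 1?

85

97 = 12·8 + 1
8 = 8·1 + 0
Back-substituting gives 8·85 ≡ 1 (mod 97).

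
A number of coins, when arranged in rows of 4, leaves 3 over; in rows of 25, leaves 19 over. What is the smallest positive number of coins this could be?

19

x ≡ 3 (mod 4) gives x ∈ {3, 7, 11, 15, 19}.
The first of these with x mod 25 = 19 is 19.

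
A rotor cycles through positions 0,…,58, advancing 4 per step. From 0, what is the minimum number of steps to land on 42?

40

The inverse of 4 mod 59 is 15 (since 4·15 = 60 ≡ 1).
Multiplying both sides by 15: x ≡ 15·42 = 630 ≡ 40 (mod 59).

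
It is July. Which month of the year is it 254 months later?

September

254 − 21·12 = 2, so 254 ≡ 2 (mod 12).
July + 2 months → September.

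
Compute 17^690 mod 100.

49

Successive squares of 17 mod 100: 17^1≡17, 17^2≡89, 17^4≡21, 17^8≡41, 17^16≡81, 17^32≡61, 17^64≡21, 17^128≡41, 17^256≡81, 17^512≡61.
Since 690 = 2 + 16 + 32 + 128 + 512 in binary, 17^690 ≡ 89·81·61·41·61 ≡ 49 (mod 100).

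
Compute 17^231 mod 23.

Square-and-reduce mod 23: 17^1≡17, 17^2≡13, 17^4≡8, 17^8≡18, 17^16≡2, 17^32≡4, 17^64≡16, 17^128≡3.
Since 231 = 1 + 2 + 4 + 32 + 64 + 128 in binary, 17^231 ≡ 17·13·8·4·16·3 ≡ 22 (mod 23).

22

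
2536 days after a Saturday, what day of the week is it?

Dividing 2536 by 7 gives quotient 362 and remainder 2.
Saturday + 2 days → Monday.

Monday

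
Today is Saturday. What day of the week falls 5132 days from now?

Sunday

5132 mod 7 = 1 (since 733·7 = 5131).
Saturday + 1 day → Sunday.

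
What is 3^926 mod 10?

Last digits of 3^n: 3, 9, 7, 1 (period 4).
926 leaves remainder 2 on division by 4, so 3^926 ends in 9.

9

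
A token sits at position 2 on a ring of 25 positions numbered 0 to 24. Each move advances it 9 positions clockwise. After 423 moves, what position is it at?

423·9 = 3807.
Dividing 3807 by 25 gives quotient 152 and remainder 7.
(2 + 7) mod 25 = 9.

9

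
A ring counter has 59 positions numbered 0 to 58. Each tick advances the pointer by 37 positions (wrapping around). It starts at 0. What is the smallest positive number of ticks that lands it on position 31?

12

37⁻¹ ≡ 8 (mod 59) because 37·8 = 296 = 5·59 + 1.
So x ≡ 8·31 = 248 ≡ 12 (mod 59).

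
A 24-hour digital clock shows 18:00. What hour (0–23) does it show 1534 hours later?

Dividing 1534 by 24 gives quotient 63 and remainder 22.
(18 + 22) mod 24 = 16.

16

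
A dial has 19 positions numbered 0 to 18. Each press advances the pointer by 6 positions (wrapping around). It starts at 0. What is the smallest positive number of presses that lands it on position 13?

6⁻¹ ≡ 16 (mod 19) because 6·16 = 96 = 5·19 + 1.
So x ≡ 16·13 = 208 ≡ 18 (mod 19).

18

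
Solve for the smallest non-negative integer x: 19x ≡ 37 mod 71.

58

19⁻¹ ≡ 15 (mod 71) because 19·15 = 285 = 4·71 + 1.
Multiplying both sides by 15: x ≡ 15·37 = 555 ≡ 58 (mod 71).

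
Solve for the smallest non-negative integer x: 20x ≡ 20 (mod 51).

1

The inverse of 20 mod 51 is 23 (since 20·23 = 460 ≡ 1).
Multiplying both sides by 23: x ≡ 23·20 = 460 ≡ 1 (mod 51).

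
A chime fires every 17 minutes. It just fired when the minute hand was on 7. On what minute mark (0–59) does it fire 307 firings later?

6

307·17 = 5219.
5219 − 86·60 = 59, so 5219 ≡ 59 (mod 60).
(7 + 59) mod 60 = 6.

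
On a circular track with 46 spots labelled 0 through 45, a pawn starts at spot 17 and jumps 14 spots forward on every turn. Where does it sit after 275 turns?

275·14 = 3850.
3850 − 83·46 = 32, so 3850 ≡ 32 (mod 46).
(17 + 32) mod 46 = 3.

3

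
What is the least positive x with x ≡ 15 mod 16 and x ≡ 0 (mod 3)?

x ≡ 0 (mod 3) gives x ∈ {0, 3, 6, 9, 12, 15}.
The first of these with x mod 16 = 15 is 15.

15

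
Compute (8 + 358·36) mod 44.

358·36 = 12888.
Dividing 12888 by 44 gives quotient 292 and remainder 40.
(8 + 40) mod 44 = 4.

4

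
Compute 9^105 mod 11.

By repeated squaring mod 11: 9^1≡9, 9^2≡4, 9^4≡5, 9^8≡3, 9^16≡9, 9^32≡4, 9^64≡5.
105 = 1 + 8 + 32 + 64, so 9^105 ≡ 9·3·4·5 ≡ 1 (mod 11).

1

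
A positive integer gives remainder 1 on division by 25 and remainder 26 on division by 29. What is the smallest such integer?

x ≡ 1 (mod 25) gives x ∈ {1, 26}.
The first of these with x mod 29 = 26 is 26.

26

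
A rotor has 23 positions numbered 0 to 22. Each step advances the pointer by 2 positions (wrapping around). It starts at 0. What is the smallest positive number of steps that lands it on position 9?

16

2⁻¹ ≡ 12 (mod 23) because 2·12 = 24 = 1·23 + 1.
Multiplying both sides by 12: x ≡ 12·9 = 108 ≡ 16 (mod 23).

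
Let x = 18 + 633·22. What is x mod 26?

8

633·22 = 13926.
13926 mod 26 = 16 (since 535·26 = 13910).
(18 + 16) mod 26 = 8.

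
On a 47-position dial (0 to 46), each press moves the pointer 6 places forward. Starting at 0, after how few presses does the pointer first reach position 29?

The inverse of 6 mod 47 is 8 (since 6·8 = 48 ≡ 1).
So x ≡ 8·29 = 232 ≡ 44 (mod 47).
Check: 6·44 = 264 = 5·47 + 29.

44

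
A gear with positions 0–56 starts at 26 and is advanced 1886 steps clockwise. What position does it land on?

1886 mod 57 = 5 (since 33·57 = 1881).
(26 + 5) mod 57 = 31.

31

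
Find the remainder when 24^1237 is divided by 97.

Successive squares of 24 mod 97: 24^1≡24, 24^2≡91, 24^4≡36, 24^8≡35, 24^16≡61, 24^32≡35, 24^64≡61, 24^128≡35, 24^256≡61, 24^512≡35, 24^1024≡61.
Since 1237 = 1 + 4 + 16 + 64 + 128 + 1024 in binary, 24^1237 ≡ 24·36·61·61·35·61 ≡ 73 (mod 97).

73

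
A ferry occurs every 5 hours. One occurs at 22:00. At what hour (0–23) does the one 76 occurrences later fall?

18

76·5 = 380.
380 − 15·24 = 20, so 380 ≡ 20 (mod 24).
(22 + 20) mod 24 = 18.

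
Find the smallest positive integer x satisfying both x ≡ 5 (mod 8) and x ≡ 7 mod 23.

x ≡ 5 (mod 8) gives x ∈ {5, 13, 21, 29, 37, 45, 53}.
The first of these with x mod 23 = 7 is 53.

53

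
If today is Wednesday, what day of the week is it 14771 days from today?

Thursday

Dividing 14771 by 7 gives quotient 2110 and remainder 1.
Wednesday + 1 day → Thursday.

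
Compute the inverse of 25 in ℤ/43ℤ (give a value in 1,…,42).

31

25·31 = 775 = 18·43 + 1, so 25⁻¹ ≡ 31 (mod 43).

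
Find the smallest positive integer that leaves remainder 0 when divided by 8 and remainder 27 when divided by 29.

Since 29·5 ≡ 1 (mod 8), take x = 27 + 29·((0−27)·5 mod 8) = 27 + 29·1 = 56.
Check: 56 mod 8 = 0, 56 mod 29 = 27.

56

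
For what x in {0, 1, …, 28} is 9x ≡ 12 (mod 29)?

11

The inverse of 9 mod 29 is 13 (since 9·13 = 117 ≡ 1).
So x ≡ 13·12 = 156 ≡ 11 (mod 29).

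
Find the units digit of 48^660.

Last digits of 8^n: 8, 4, 2, 6 (period 4).
660 leaves remainder 0 on division by 4, so 48^660 ends in 6.

6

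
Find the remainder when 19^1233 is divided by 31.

Successive squares of 19 mod 31: 19^1≡19, 19^2≡20, 19^4≡28, 19^8≡9, 19^16≡19, 19^32≡20, 19^64≡28, 19^128≡9, 19^256≡19, 19^512≡20, 19^1024≡28.
Since 1233 = 1 + 16 + 64 + 128 + 1024 in binary, 19^1233 ≡ 19·19·28·9·28 ≡ 8 (mod 31).

8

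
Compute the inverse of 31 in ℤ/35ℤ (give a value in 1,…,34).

35 = 1·31 + 4
31 = 7·4 + 3
4 = 1·3 + 1
3 = 3·1 + 0
Back-substituting gives 31·26 ≡ 1 (mod 35).

26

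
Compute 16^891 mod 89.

1

Successive squares of 16 mod 89: 16^1≡16, 16^2≡78, 16^4≡32, 16^8≡45, 16^16≡67, 16^32≡39, 16^64≡8, 16^128≡64, 16^256≡2, 16^512≡4.
Since 891 = 1 + 2 + 8 + 16 + 32 + 64 + 256 + 512 in binary, 16^891 ≡ 16·78·45·67·39·8·2·4 ≡ 1 (mod 89).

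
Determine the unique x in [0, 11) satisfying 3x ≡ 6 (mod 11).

2

The inverse of 3 mod 11 is 4 (since 3·4 = 12 ≡ 1).
Multiplying both sides by 4: x ≡ 4·6 = 24 ≡ 2 (mod 11).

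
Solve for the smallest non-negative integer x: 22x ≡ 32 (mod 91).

22⁻¹ ≡ 29 (mod 91) because 22·29 = 638 = 7·91 + 1.
Multiplying both sides by 29: x ≡ 29·32 = 928 ≡ 18 (mod 91).

18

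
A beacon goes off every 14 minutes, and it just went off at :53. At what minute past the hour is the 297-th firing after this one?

11

297·14 = 4158.
4158 = 69·60 + 18, so 4158 mod 60 = 18.
(53 + 18) mod 60 = 11.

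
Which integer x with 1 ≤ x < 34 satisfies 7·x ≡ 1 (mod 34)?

5

7·5 = 35 = 1·34 + 1, so 7⁻¹ ≡ 5 (mod 34).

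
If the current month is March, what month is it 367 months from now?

October

367 mod 12 = 7 (since 30·12 = 360).
March + 7 months → October.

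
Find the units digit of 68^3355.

Last digits of 8^n: 8, 4, 2, 6 (period 4).
3355 leaves remainder 3 on division by 4, so 68^3355 ends in 2.

2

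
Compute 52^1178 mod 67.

15

Successive squares of 52 mod 67: 52^1≡52, 52^2≡24, 52^4≡40, 52^8≡59, 52^16≡64, 52^32≡9, 52^64≡14, 52^128≡62, 52^256≡25, 52^512≡22, 52^1024≡15.
Since 1178 = 2 + 8 + 16 + 128 + 1024 in binary, 52^1178 ≡ 24·59·64·62·15 ≡ 15 (mod 67).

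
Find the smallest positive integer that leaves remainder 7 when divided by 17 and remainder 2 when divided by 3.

x ≡ 2 (mod 3) gives x ∈ {2, 5, 8, 11, 14, 17, 20, 23, …}.
The first of these with x mod 17 = 7 is 41.

41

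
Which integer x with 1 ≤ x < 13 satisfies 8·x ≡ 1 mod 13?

5

13 = 1·8 + 5
8 = 1·5 + 3
5 = 1·3 + 2
3 = 1·2 + 1
2 = 2·1 + 0
Back-substituting gives 8·5 ≡ 1 (mod 13).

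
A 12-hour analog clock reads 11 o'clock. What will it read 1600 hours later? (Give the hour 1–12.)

Dividing 1600 by 12 gives quotient 133 and remainder 4.
11 + 4 → 3 on a 12-hour dial.

3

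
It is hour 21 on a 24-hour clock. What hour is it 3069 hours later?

18

3069 = 127·24 + 21, so 3069 mod 24 = 21.
(21 + 21) mod 24 = 18.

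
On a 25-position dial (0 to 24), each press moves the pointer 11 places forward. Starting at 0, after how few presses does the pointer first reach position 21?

11

The inverse of 11 mod 25 is 16 (since 11·16 = 176 ≡ 1).
Multiplying both sides by 16: x ≡ 16·21 = 336 ≡ 11 (mod 25).
Check: 11·11 = 121 = 4·25 + 21.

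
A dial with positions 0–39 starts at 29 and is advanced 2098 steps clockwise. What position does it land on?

7

2098 mod 40 = 18 (since 52·40 = 2080).
(29 + 18) mod 40 = 7.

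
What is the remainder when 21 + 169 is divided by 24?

Dividing 169 by 24 gives quotient 7 and remainder 1.
(21 + 1) mod 24 = 22.

22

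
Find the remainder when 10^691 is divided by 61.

51

Successive squares of 10 mod 61: 10^1≡10, 10^2≡39, 10^4≡57, 10^8≡16, 10^16≡12, 10^32≡22, 10^64≡57, 10^128≡16, 10^256≡12, 10^512≡22.
Since 691 = 1 + 2 + 16 + 32 + 128 + 512 in binary, 10^691 ≡ 10·39·12·22·16·22 ≡ 51 (mod 61).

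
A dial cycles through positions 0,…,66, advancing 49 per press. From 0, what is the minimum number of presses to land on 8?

7

The inverse of 49 mod 67 is 26 (since 49·26 = 1274 ≡ 1).
Multiplying both sides by 26: x ≡ 26·8 = 208 ≡ 7 (mod 67).
Check: 49·7 = 343 = 5·67 + 8.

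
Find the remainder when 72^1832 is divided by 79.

Square-and-reduce mod 79: 72^1≡72, 72^2≡49, 72^4≡31, 72^8≡13, 72^16≡11, 72^32≡42, 72^64≡26, 72^128≡44, 72^256≡40, 72^512≡20, 72^1024≡5.
Since 1832 = 8 + 32 + 256 + 512 + 1024 in binary, 72^1832 ≡ 13·42·40·20·5 ≡ 45 (mod 79).

45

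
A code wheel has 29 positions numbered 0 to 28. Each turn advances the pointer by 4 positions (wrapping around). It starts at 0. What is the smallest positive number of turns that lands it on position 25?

The inverse of 4 mod 29 is 22 (since 4·22 = 88 ≡ 1).
Multiplying both sides by 22: x ≡ 22·25 = 550 ≡ 28 (mod 29).
Check: 4·28 = 112 = 3·29 + 25.

28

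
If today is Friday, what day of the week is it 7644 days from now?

Friday

7644 − 1092·7 = 0, so 7644 ≡ 0 (mod 7).
Friday + 0 days → Friday.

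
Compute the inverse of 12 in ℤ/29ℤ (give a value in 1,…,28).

17

12·17 = 204 = 7·29 + 1, so 12⁻¹ ≡ 17 (mod 29).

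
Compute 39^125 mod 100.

99

Square-and-reduce mod 100: 39^1≡39, 39^2≡21, 39^4≡41, 39^8≡81, 39^16≡61, 39^32≡21, 39^64≡41.
125 = 1 + 4 + 8 + 16 + 32 + 64, so 39^125 ≡ 39·41·81·61·21·41 ≡ 99 (mod 100).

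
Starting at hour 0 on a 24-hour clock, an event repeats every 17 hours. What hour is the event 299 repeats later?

19

299·17 = 5083.
5083 − 211·24 = 19, so 5083 ≡ 19 (mod 24).
(0 + 19) mod 24 = 19.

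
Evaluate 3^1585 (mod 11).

Successive squares of 3 mod 11: 3^1≡3, 3^2≡9, 3^4≡4, 3^8≡5, 3^16≡3, 3^32≡9, 3^64≡4, 3^128≡5, 3^256≡3, 3^512≡9, 3^1024≡4.
Since 1585 = 1 + 16 + 32 + 512 + 1024 in binary, 3^1585 ≡ 3·3·9·9·4 ≡ 1 (mod 11).

1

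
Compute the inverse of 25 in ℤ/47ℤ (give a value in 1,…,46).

32

25·32 = 800 = 17·47 + 1, so 25⁻¹ ≡ 32 (mod 47).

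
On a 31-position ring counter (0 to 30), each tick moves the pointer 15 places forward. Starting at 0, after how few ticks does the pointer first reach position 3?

The inverse of 15 mod 31 is 29 (since 15·29 = 435 ≡ 1).
Multiplying both sides by 29: x ≡ 29·3 = 87 ≡ 25 (mod 31).

25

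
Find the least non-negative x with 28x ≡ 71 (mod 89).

The inverse of 28 mod 89 is 35 (since 28·35 = 980 ≡ 1).
Multiplying both sides by 35: x ≡ 35·71 = 2485 ≡ 82 (mod 89).

82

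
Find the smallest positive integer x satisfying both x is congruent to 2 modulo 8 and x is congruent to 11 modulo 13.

50

x ≡ 2 (mod 8) gives x ∈ {2, 10, 18, 26, 34, 42, 50}.
The first of these with x mod 13 = 11 is 50.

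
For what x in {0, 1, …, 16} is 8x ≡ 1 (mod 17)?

8⁻¹ ≡ 15 (mod 17) because 8·15 = 120 = 7·17 + 1.
So x ≡ 15·1 = 15 ≡ 15 (mod 17).

15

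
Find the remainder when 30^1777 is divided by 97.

67

Square-and-reduce mod 97: 30^1≡30, 30^2≡27, 30^4≡50, 30^8≡75, 30^16≡96, 30^32≡1, 30^64≡1, 30^128≡1, 30^256≡1, 30^512≡1, 30^1024≡1.
1777 = 1 + 16 + 32 + 64 + 128 + 512 + 1024, so 30^1777 ≡ 30·96·1·1·1·1·1 ≡ 67 (mod 97).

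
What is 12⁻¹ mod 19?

8

19 = 1·12 + 7
12 = 1·7 + 5
7 = 1·5 + 2
5 = 2·2 + 1
2 = 2·1 + 0
Back-substituting gives 12·8 ≡ 1 (mod 19).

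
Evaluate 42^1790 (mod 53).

Successive squares of 42 mod 53: 42^1≡42, 42^2≡15, 42^4≡13, 42^8≡10, 42^16≡47, 42^32≡36, 42^64≡24, 42^128≡46, 42^256≡49, 42^512≡16, 42^1024≡44.
Since 1790 = 2 + 4 + 8 + 16 + 32 + 64 + 128 + 512 + 1024 in binary, 42^1790 ≡ 15·13·10·47·36·24·46·16·44 ≡ 49 (mod 53).

49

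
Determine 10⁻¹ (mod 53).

53 = 5·10 + 3
10 = 3·3 + 1
3 = 3·1 + 0
Back-substituting gives 10·16 ≡ 1 (mod 53).

16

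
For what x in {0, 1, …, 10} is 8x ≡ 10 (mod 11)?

8⁻¹ ≡ 7 (mod 11) because 8·7 = 56 = 5·11 + 1.
Multiplying both sides by 7: x ≡ 7·10 = 70 ≡ 4 (mod 11).
Check: 8·4 = 32 = 2·11 + 10.

4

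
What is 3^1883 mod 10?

7

Powers of 3 mod 10 repeat with period 4: 3, 9, 7, 1.
1883 mod 4 = 3, so the last digit matches 3^3 = 7.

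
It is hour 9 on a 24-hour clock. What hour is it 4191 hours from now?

4191 mod 24 = 15 (since 174·24 = 4176).
(9 + 15) mod 24 = 0.

0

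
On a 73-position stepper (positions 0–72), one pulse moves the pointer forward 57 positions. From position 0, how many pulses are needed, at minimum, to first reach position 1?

73 = 1·57 + 16
57 = 3·16 + 9
16 = 1·9 + 7
9 = 1·7 + 2
7 = 3·2 + 1
2 = 2·1 + 0
Back-substituting gives 57·41 ≡ 1 (mod 73).

41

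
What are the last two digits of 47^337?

By repeated squaring mod 100: 47^1≡47, 47^2≡9, 47^4≡81, 47^8≡61, 47^16≡21, 47^32≡41, 47^64≡81, 47^128≡61, 47^256≡21.
Since 337 = 1 + 16 + 64 + 256 in binary, 47^337 ≡ 47·21·81·21 ≡ 87 (mod 100).

87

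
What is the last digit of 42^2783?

8

Powers of 2 mod 10 repeat with period 4: 2, 4, 8, 6.
2783 mod 4 = 3, so the last digit matches 2^3 = 8.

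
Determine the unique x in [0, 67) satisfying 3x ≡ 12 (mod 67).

4

The inverse of 3 mod 67 is 45 (since 3·45 = 135 ≡ 1).
So x ≡ 45·12 = 540 ≡ 4 (mod 67).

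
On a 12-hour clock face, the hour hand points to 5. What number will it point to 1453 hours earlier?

Dividing 1453 by 12 gives quotient 121 and remainder 1.
5 − 1 → 4 on a 12-hour dial.

4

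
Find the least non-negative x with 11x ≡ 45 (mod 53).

33

11⁻¹ ≡ 29 (mod 53) because 11·29 = 319 = 6·53 + 1.
So x ≡ 29·45 = 1305 ≡ 33 (mod 53).
Check: 11·33 = 363 = 6·53 + 45.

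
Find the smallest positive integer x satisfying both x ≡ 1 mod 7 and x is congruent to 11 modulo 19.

106

x ≡ 1 (mod 7) gives x ∈ {1, 8, 15, 22, 29, 36, 43, 50, …}.
The first of these with x mod 19 = 11 is 106.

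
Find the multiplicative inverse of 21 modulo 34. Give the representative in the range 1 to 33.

21·13 = 273 = 8·34 + 1, so 21⁻¹ ≡ 13 (mod 34).

13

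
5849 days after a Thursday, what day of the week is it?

5849 − 835·7 = 4, so 5849 ≡ 4 (mod 7).
Thursday + 4 days → Monday.

Monday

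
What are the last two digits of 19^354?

Square-and-reduce mod 100: 19^1≡19, 19^2≡61, 19^4≡21, 19^8≡41, 19^16≡81, 19^32≡61, 19^64≡21, 19^128≡41, 19^256≡81.
354 = 2 + 32 + 64 + 256, so 19^354 ≡ 61·61·21·81 ≡ 21 (mod 100).

21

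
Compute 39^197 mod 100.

79

By repeated squaring mod 100: 39^1≡39, 39^2≡21, 39^4≡41, 39^8≡81, 39^16≡61, 39^32≡21, 39^64≡41, 39^128≡81.
197 = 1 + 4 + 64 + 128, so 39^197 ≡ 39·41·41·81 ≡ 79 (mod 100).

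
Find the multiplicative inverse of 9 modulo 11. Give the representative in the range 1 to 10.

11 = 1·9 + 2
9 = 4·2 + 1
2 = 2·1 + 0
Back-substituting gives 9·5 ≡ 1 (mod 11).

5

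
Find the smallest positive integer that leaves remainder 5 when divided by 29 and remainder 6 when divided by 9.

Since 9·13 ≡ 1 (mod 29), take x = 6 + 9·((5−6)·13 mod 29) = 6 + 9·16 = 150.
Check: 150 mod 29 = 5, 150 mod 9 = 6.

150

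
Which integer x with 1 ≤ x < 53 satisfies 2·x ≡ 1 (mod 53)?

27

2·27 = 54 = 1·53 + 1, so 2⁻¹ ≡ 27 (mod 53).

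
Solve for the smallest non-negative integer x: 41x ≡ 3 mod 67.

41⁻¹ ≡ 18 (mod 67) because 41·18 = 738 = 11·67 + 1.
Multiplying both sides by 18: x ≡ 18·3 = 54 ≡ 54 (mod 67).

54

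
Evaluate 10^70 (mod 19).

Successive squares of 10 mod 19: 10^1≡10, 10^2≡5, 10^4≡6, 10^8≡17, 10^16≡4, 10^32≡16, 10^64≡9.
Since 70 = 2 + 4 + 64 in binary, 10^70 ≡ 5·6·9 ≡ 4 (mod 19).

4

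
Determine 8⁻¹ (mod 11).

7

8·7 = 56 = 5·11 + 1, so 8⁻¹ ≡ 7 (mod 11).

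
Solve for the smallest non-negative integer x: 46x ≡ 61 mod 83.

32

46⁻¹ ≡ 74 (mod 83) because 46·74 = 3404 = 41·83 + 1.
So x ≡ 74·61 = 4514 ≡ 32 (mod 83).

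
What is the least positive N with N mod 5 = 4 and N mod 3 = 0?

x ≡ 0 (mod 3) gives x ∈ {0, 3, 6, 9}.
The first of these with x mod 5 = 4 is 9.

9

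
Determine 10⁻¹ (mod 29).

10·3 = 30 = 1·29 + 1, so 10⁻¹ ≡ 3 (mod 29).

3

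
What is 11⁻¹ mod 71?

13

71 = 6·11 + 5
11 = 2·5 + 1
5 = 5·1 + 0
Back-substituting gives 11·13 ≡ 1 (mod 71).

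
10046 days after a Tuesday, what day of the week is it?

Wednesday

Dividing 10046 by 7 gives quotient 1435 and remainder 1.
Tuesday + 1 day → Wednesday.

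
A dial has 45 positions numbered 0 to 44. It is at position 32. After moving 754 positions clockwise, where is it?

21

754 mod 45 = 34 (since 16·45 = 720).
(32 + 34) mod 45 = 21.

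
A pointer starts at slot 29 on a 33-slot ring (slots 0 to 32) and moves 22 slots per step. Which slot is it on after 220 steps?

18

220·22 = 4840.
4840 − 146·33 = 22, so 4840 ≡ 22 (mod 33).
(29 + 22) mod 33 = 18.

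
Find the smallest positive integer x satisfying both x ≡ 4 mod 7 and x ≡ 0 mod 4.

Since 4·2 ≡ 1 (mod 7), take x = 0 + 4·((4−0)·2 mod 7) = 0 + 4·1 = 4.
Check: 4 mod 7 = 4, 4 mod 4 = 0.

4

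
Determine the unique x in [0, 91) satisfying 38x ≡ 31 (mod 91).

8

38⁻¹ ≡ 12 (mod 91) because 38·12 = 456 = 5·91 + 1.
So x ≡ 12·31 = 372 ≡ 8 (mod 91).
Check: 38·8 = 304 = 3·91 + 31.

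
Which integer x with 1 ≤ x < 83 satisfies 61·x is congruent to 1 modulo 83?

49

83 = 1·61 + 22
61 = 2·22 + 17
22 = 1·17 + 5
17 = 3·5 + 2
5 = 2·2 + 1
2 = 2·1 + 0
Back-substituting gives 61·49 ≡ 1 (mod 83).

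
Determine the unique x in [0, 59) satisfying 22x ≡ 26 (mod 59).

22⁻¹ ≡ 51 (mod 59) because 22·51 = 1122 = 19·59 + 1.
Multiplying both sides by 51: x ≡ 51·26 = 1326 ≡ 28 (mod 59).
Check: 22·28 = 616 = 10·59 + 26.

28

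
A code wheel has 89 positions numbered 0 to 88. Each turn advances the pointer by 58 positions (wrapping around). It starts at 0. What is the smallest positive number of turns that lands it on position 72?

35

58⁻¹ ≡ 66 (mod 89) because 58·66 = 3828 = 43·89 + 1.
So x ≡ 66·72 = 4752 ≡ 35 (mod 89).
Check: 58·35 = 2030 = 22·89 + 72.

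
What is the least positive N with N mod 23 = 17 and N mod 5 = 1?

86

x ≡ 1 (mod 5) gives x ∈ {1, 6, 11, 16, 21, 26, 31, 36, …}.
The first of these with x mod 23 = 17 is 86.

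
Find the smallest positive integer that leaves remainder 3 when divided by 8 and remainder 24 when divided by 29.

227

Since 29·5 ≡ 1 (mod 8), take x = 24 + 29·((3−24)·5 mod 8) = 24 + 29·7 = 227.
Check: 227 mod 8 = 3, 227 mod 29 = 24.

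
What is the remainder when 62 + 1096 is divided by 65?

53

1096 mod 65 = 56 (since 16·65 = 1040).
(62 + 56) mod 65 = 53.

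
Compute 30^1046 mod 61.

45

Square-and-reduce mod 61: 30^1≡30, 30^2≡46, 30^4≡42, 30^8≡56, 30^16≡25, 30^32≡15, 30^64≡42, 30^128≡56, 30^256≡25, 30^512≡15, 30^1024≡42.
Since 1046 = 2 + 4 + 16 + 1024 in binary, 30^1046 ≡ 46·42·25·42 ≡ 45 (mod 61).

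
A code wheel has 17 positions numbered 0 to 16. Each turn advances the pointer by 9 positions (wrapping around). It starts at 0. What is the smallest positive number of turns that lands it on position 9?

9⁻¹ ≡ 2 (mod 17) because 9·2 = 18 = 1·17 + 1.
Multiplying both sides by 2: x ≡ 2·9 = 18 ≡ 1 (mod 17).
Check: 9·1 = 9 = 0·17 + 9.

1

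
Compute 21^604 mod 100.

81

By repeated squaring mod 100: 21^1≡21, 21^2≡41, 21^4≡81, 21^8≡61, 21^16≡21, 21^32≡41, 21^64≡81, 21^128≡61, 21^256≡21, 21^512≡41.
Since 604 = 4 + 8 + 16 + 64 + 512 in binary, 21^604 ≡ 81·61·21·81·41 ≡ 81 (mod 100).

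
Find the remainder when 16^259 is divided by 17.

Square-and-reduce mod 17: 16^1≡16, 16^2≡1, 16^4≡1, 16^8≡1, 16^16≡1, 16^32≡1, 16^64≡1, 16^128≡1, 16^256≡1.
Since 259 = 1 + 2 + 256 in binary, 16^259 ≡ 16·1·1 ≡ 16 (mod 17).

16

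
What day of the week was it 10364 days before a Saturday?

10364 = 1480·7 + 4, so 10364 mod 7 = 4.
Saturday − 4 days → Tuesday.

Tuesday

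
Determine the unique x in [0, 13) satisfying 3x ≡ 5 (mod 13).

3⁻¹ ≡ 9 (mod 13) because 3·9 = 27 = 2·13 + 1.
Multiplying both sides by 9: x ≡ 9·5 = 45 ≡ 6 (mod 13).
Check: 3·6 = 18 = 1·13 + 5.

6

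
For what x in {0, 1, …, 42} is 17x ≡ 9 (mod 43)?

The inverse of 17 mod 43 is 38 (since 17·38 = 646 ≡ 1).
Multiplying both sides by 38: x ≡ 38·9 = 342 ≡ 41 (mod 43).

41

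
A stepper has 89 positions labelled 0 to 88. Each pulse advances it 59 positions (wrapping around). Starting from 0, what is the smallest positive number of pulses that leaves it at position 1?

89 = 1·59 + 30
59 = 1·30 + 29
30 = 1·29 + 1
29 = 29·1 + 0
Back-substituting gives 59·86 ≡ 1 (mod 89).

86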